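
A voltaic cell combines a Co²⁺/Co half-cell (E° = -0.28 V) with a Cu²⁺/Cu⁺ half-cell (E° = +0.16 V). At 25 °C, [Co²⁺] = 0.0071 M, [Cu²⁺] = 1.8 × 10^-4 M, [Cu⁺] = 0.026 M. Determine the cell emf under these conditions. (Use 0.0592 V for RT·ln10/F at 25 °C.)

0.376 V

The Cu²⁺/Cu⁺ couple has the higher reduction potential and acts as the cathode, so E°_cell = +0.16 − (-0.28) = 0.44 V.
Balancing electrons gives n = 2; the reaction quotient is Q = [Co²⁺]·[Cu⁺]^2/[Cu²⁺]^2 = 148.
At 25 °C, E = E° − (0.0592/n) log Q = 0.44 − (0.0592/2)(2.171) = 0.440 − 0.064 = 0.376 V.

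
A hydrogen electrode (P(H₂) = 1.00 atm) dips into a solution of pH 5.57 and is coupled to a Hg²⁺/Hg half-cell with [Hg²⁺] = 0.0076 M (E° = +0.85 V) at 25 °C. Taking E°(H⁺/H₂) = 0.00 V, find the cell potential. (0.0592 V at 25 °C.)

1.12 V

The Hg²⁺/Hg couple is the cathode, so E°_cell = 0.85 V; n = 2.
[H⁺] = 10^(−5.57) = 2.7 × 10^-6 M, and Q = [H⁺]^2 / ([Hg²⁺]·P(H₂)) = 9.53 × 10^-10.
E = E° − (0.0592/2) log Q = 0.85 − (0.0592/2)(-9.021) = 1.117 V.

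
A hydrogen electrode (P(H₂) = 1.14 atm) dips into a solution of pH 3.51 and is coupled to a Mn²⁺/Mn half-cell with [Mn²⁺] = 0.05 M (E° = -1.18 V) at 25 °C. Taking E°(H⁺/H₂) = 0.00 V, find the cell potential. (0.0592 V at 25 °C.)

The hydrogen couple is the cathode, so E°_cell = 1.18 V; n = 2.
[H⁺] = 10^(−3.51) = 3.1 × 10^-4 M, and Q = [Mn²⁺]·P(H₂) / [H⁺]^2 = 5.97 × 10^5.
E = E° − (0.0592/2) log Q = 1.18 − (0.0592/2)(5.776) = 1.009 V.

1.01 V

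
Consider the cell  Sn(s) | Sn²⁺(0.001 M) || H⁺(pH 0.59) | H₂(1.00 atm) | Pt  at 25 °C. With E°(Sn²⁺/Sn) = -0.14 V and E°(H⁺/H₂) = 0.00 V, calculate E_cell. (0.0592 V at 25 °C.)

The hydrogen couple is the cathode, so E°_cell = 0.14 V; n = 2.
[H⁺] = 10^(−0.59) = 0.26 M, and Q = [Sn²⁺]·P(H₂) / [H⁺]^2 = 0.0151.
E = E° − (0.0592/2) log Q = 0.14 − (0.0592/2)(-1.820) = 0.194 V.

0.19 V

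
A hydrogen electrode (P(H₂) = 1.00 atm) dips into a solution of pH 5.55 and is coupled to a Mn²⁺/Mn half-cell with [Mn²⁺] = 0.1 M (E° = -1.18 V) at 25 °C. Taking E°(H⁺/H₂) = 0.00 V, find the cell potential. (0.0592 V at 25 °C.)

0.88 V

The hydrogen couple is the cathode, so E°_cell = 1.18 V; n = 2.
[H⁺] = 10^(−5.55) = 2.8 × 10^-6 M, and Q = [Mn²⁺]·P(H₂) / [H⁺]^2 = 1.26 × 10^10.
E = E° − (0.0592/2) log Q = 1.18 − (0.0592/2)(10.100) = 0.881 V.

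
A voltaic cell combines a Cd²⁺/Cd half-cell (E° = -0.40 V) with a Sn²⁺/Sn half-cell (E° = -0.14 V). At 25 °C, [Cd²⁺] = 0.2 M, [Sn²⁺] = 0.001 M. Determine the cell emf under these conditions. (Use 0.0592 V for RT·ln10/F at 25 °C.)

The Sn²⁺/Sn couple has the higher reduction potential and acts as the cathode, so E°_cell = -0.14 − (-0.40) = 0.26 V.
Balancing electrons gives n = 2; the reaction quotient is Q = [Cd²⁺]/[Sn²⁺] = 200.
At 25 °C, E = E° − (0.0592/n) log Q = 0.26 − (0.0592/2)(2.301) = 0.260 − 0.068 = 0.192 V.

0.192 V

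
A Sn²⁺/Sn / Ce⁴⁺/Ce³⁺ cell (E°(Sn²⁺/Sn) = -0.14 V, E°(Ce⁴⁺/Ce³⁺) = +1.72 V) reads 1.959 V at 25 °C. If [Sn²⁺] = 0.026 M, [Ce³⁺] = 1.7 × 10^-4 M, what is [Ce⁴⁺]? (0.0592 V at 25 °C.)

From the Nernst equation, log Q = n(E° − E)/0.0592 = 2(1.86 − 1.959)/0.0592 = -3.345, so Q = 4.52 × 10^-4.
With Q = [Sn²⁺]·[Ce³⁺]^2/[Ce⁴⁺]^2 and the known concentrations, [Ce⁴⁺]^2 in the denominator gives [Ce⁴⁺] = 0.0013 M.

0.0013 M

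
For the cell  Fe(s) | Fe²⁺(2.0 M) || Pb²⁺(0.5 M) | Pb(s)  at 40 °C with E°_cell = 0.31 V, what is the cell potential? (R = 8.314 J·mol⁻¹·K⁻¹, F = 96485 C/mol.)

0.291 V

Balancing electrons gives n = 2; the reaction quotient is Q = [Fe²⁺]/[Pb²⁺] = 4.00.
E = E° − (RT/nF) ln Q = 0.31 − (8.314×313)/(2×96485) × (1.386) = 0.310 − 0.019 = 0.291 V.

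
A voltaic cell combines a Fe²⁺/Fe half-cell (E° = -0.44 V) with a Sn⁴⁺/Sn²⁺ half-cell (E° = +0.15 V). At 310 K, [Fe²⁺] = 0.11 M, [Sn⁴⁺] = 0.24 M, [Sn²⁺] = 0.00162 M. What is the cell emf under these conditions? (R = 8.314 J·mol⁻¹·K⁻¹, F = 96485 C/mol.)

0.686 V

The Sn⁴⁺/Sn²⁺ couple has the higher reduction potential and acts as the cathode, so E°_cell = +0.15 − (-0.44) = 0.59 V.
Balancing electrons gives n = 2; the reaction quotient is Q = [Fe²⁺]·[Sn²⁺]/[Sn⁴⁺] = 7.42 × 10^-4.
E = E° − (RT/nF) ln Q = 0.59 − (8.314×310)/(2×96485) × (-7.205) = 0.590 + 0.096 = 0.686 V.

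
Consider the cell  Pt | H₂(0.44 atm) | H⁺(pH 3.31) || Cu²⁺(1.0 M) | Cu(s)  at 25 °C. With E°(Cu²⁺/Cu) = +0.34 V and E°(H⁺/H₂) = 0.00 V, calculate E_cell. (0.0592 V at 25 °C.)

0.53 V

The Cu²⁺/Cu couple is the cathode, so E°_cell = 0.34 V; n = 2.
[H⁺] = 10^(−3.31) = 4.9 × 10^-4 M, and Q = [H⁺]^2 / ([Cu²⁺]·P(H₂)) = 5.45 × 10^-7.
E = E° − (0.0592/2) log Q = 0.34 − (0.0592/2)(-6.263) = 0.525 V.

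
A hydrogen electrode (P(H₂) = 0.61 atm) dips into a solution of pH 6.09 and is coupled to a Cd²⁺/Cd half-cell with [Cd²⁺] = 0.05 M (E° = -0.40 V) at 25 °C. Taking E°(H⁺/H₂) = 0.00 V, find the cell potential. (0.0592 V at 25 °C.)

The hydrogen couple is the cathode, so E°_cell = 0.40 V; n = 2.
[H⁺] = 10^(−6.09) = 8.1 × 10^-7 M, and Q = [Cd²⁺]·P(H₂) / [H⁺]^2 = 4.62 × 10^10.
E = E° − (0.0592/2) log Q = 0.40 − (0.0592/2)(10.664) = 0.084 V.

0.084 V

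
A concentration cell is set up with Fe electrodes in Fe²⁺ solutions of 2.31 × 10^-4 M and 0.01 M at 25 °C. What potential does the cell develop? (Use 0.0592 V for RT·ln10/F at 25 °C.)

0.048 V

Both half-cells are Fe²⁺/Fe, so E°_cell = 0. The concentrated side is the cathode; the cell reaction moves Fe²⁺ from high to low concentration with n = 2.
Q = [Fe²⁺]_dilute/[Fe²⁺]_conc = 2.31 × 10^-4/0.01 = 0.0231.
E = 0 − (0.0592/2) log Q = −(0.0592/2)(-1.636) = 0.0484 V.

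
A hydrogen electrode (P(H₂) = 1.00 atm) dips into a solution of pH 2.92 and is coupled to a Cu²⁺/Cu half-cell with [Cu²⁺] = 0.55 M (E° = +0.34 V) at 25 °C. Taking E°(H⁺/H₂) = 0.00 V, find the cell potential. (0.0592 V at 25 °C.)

0.51 V

The Cu²⁺/Cu couple is the cathode, so E°_cell = 0.34 V; n = 2.
[H⁺] = 10^(−2.92) = 0.0012 M, and Q = [H⁺]^2 / ([Cu²⁺]·P(H₂)) = 2.63 × 10^-6.
E = E° − (0.0592/2) log Q = 0.34 − (0.0592/2)(-5.580) = 0.505 V.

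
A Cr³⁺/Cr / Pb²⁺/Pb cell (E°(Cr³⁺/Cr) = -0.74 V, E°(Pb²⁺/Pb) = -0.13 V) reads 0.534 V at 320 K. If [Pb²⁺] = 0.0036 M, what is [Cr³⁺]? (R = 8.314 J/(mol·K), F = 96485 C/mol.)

0.84 M

From the Nernst equation, ln Q = nF(E° − E)/RT = 6×96485×(0.61 − 0.534)/(8.314×320) = 16.537, so Q = 1.52 × 10^7.
With Q = [Cr³⁺]^2/[Pb²⁺]^3 and the known concentrations, [Cr³⁺]^2 in the numerator gives [Cr³⁺] = 0.84 M.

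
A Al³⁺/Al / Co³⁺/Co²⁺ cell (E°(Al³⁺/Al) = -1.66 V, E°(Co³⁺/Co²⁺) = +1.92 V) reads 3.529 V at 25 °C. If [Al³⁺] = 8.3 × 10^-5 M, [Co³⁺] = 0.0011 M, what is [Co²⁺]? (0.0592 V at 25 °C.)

0.18 M

From the Nernst equation, log Q = n(E° − E)/0.0592 = 3(3.58 − 3.529)/0.0592 = 2.584, so Q = 384.
With Q = [Al³⁺]·[Co²⁺]^3/[Co³⁺]^3 and the known concentrations, [Co²⁺]^3 in the numerator gives [Co²⁺] = 0.18 M.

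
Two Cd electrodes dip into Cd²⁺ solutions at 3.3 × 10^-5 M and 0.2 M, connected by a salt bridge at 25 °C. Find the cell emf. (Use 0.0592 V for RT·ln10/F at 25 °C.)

0.11 V

Both half-cells are Cd²⁺/Cd, so E°_cell = 0. The concentrated side is the cathode; the cell reaction moves Cd²⁺ from high to low concentration with n = 2.
Q = [Cd²⁺]_dilute/[Cd²⁺]_conc = 3.3 × 10^-5/0.2 = 1.65 × 10^-4.
E = 0 − (0.0592/2) log Q = −(0.0592/2)(-3.783) = 0.1120 V.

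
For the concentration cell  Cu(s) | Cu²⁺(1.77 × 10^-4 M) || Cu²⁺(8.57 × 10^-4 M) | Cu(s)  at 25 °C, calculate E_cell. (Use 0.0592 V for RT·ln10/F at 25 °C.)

0.020 V

Both half-cells are Cu²⁺/Cu, so E°_cell = 0. The concentrated side is the cathode; the cell reaction moves Cu²⁺ from high to low concentration with n = 2.
Q = [Cu²⁺]_dilute/[Cu²⁺]_conc = 1.77 × 10^-4/8.57 × 10^-4 = 0.207.
E = 0 − (0.0592/2) log Q = −(0.0592/2)(-0.685) = 0.0203 V.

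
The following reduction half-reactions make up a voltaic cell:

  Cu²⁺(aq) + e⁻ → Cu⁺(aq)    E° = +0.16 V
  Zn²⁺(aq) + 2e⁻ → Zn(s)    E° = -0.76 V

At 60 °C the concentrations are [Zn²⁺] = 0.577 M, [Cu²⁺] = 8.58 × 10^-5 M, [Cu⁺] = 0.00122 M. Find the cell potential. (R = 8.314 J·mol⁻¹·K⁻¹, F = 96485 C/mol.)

The Cu²⁺/Cu⁺ couple has the higher reduction potential and acts as the cathode, so E°_cell = +0.16 − (-0.76) = 0.92 V.
Balancing electrons gives n = 2; the reaction quotient is Q = [Zn²⁺]·[Cu⁺]^2/[Cu²⁺]^2 = 117.
E = E° − (RT/nF) ln Q = 0.92 − (8.314×333)/(2×96485) × (4.759) = 0.920 − 0.068 = 0.852 V.

0.852 V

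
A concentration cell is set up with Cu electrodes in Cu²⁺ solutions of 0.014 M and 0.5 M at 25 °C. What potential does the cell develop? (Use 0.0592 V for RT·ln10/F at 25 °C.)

0.046 V

Both half-cells are Cu²⁺/Cu, so E°_cell = 0. The concentrated side is the cathode; the cell reaction moves Cu²⁺ from high to low concentration with n = 2.
Q = [Cu²⁺]_dilute/[Cu²⁺]_conc = 0.014/0.5 = 0.0280.
E = 0 − (0.0592/2) log Q = −(0.0592/2)(-1.553) = 0.0460 V.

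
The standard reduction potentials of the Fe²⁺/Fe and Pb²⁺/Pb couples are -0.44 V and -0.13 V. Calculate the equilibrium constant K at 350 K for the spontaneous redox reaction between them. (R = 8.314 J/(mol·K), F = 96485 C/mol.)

8.5 × 10^8

E°_cell = -0.13 − (-0.44) = 0.31 V, with n = 2 electrons transferred.
At equilibrium E = 0, so the Nernst equation gives ln K = nFE°/RT = (2)(96485)(0.31)/((8.314)(350)) = 20.56.
K = e^20.56 = 8.5 × 10^8.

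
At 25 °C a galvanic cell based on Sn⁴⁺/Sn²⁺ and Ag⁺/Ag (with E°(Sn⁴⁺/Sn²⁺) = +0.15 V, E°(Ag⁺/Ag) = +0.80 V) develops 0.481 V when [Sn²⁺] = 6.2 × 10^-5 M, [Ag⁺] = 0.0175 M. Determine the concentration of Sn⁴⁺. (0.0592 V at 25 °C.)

From the Nernst equation, log Q = n(E° − E)/0.0592 = 2(0.65 − 0.481)/0.0592 = 5.709, so Q = 5.12 × 10^5.
With Q = [Sn⁴⁺]/([Sn²⁺]·[Ag⁺]^2) and the known concentrations, [Sn⁴⁺] in the numerator gives [Sn⁴⁺] = 0.0097 M.

0.0097 M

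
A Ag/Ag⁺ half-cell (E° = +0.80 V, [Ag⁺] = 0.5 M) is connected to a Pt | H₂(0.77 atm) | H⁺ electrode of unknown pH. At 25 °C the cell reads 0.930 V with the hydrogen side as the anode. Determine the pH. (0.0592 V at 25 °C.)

E°_cell = 0.80 V and n = 2.
log Q = n(E° − E)/0.0592 = 2×(0.80 − 0.930)/0.0592 = -4.392.
With Q = [H⁺]^2 / ([Ag⁺]^2·P(H₂)), solving for [H⁺] gives log[H⁺] = -2.554, so pH = 2.55.

pH = 2.55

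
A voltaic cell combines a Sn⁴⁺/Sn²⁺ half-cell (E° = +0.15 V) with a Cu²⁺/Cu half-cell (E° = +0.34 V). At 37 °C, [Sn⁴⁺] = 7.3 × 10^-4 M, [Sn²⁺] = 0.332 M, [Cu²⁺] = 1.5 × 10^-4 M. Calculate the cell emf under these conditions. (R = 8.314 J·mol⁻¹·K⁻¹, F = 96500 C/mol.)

The Cu²⁺/Cu couple has the higher reduction potential and acts as the cathode, so E°_cell = +0.34 − (+0.15) = 0.19 V.
Balancing electrons gives n = 2; the reaction quotient is Q = [Sn⁴⁺]/([Sn²⁺]·[Cu²⁺]) = 14.7.
E = E° − (RT/nF) ln Q = 0.19 − (8.314×310)/(2×96500) × (2.685) = 0.190 − 0.036 = 0.154 V.

0.154 V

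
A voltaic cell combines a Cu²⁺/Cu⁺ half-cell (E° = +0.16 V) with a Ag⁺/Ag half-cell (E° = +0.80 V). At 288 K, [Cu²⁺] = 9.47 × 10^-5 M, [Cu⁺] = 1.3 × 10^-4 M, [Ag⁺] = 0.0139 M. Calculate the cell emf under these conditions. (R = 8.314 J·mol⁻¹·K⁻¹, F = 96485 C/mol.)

0.542 V

The Ag⁺/Ag couple has the higher reduction potential and acts as the cathode, so E°_cell = +0.80 − (+0.16) = 0.64 V.
Balancing electrons gives n = 1; the reaction quotient is Q = [Cu²⁺]/([Cu⁺]·[Ag⁺]) = 52.4.
E = E° − (RT/nF) ln Q = 0.64 − (8.314×288)/(1×96485) × (3.959) = 0.640 − 0.098 = 0.542 V.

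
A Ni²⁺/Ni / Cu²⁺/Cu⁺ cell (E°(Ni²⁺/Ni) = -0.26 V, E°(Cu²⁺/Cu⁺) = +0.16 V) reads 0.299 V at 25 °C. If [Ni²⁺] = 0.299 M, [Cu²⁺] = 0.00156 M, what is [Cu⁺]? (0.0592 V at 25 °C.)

From the Nernst equation, log Q = n(E° − E)/0.0592 = 2(0.42 − 0.299)/0.0592 = 4.088, so Q = 1.22 × 10^4.
With Q = [Ni²⁺]·[Cu⁺]^2/[Cu²⁺]^2 and the known concentrations, [Cu⁺]^2 in the numerator gives [Cu⁺] = 0.32 M.

0.32 M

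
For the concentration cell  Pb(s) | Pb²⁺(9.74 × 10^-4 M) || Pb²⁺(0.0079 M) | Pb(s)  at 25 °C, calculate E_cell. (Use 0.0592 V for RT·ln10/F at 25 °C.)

Both half-cells are Pb²⁺/Pb, so E°_cell = 0. The concentrated side is the cathode; the cell reaction moves Pb²⁺ from high to low concentration with n = 2.
Q = [Pb²⁺]_dilute/[Pb²⁺]_conc = 9.74 × 10^-4/0.0079 = 0.123.
E = 0 − (0.0592/2) log Q = −(0.0592/2)(-0.909) = 0.0269 V.

0.027 V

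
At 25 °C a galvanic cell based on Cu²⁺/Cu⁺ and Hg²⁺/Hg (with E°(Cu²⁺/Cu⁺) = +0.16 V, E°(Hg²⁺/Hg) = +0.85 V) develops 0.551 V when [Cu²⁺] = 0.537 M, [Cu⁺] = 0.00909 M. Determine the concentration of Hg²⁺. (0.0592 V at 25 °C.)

From the Nernst equation, log Q = n(E° − E)/0.0592 = 2(0.69 − 0.551)/0.0592 = 4.696, so Q = 4.97 × 10^4.
With Q = [Cu²⁺]^2/([Cu⁺]^2·[Hg²⁺]) and the known concentrations, [Hg²⁺] in the denominator gives [Hg²⁺] = 0.07 M.

0.07 M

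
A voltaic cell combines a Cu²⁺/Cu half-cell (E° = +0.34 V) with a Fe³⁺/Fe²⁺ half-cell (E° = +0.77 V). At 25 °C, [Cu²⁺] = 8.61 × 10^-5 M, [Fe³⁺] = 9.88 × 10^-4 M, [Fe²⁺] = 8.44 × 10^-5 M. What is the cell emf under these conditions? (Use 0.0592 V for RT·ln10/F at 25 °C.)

0.614 V

The Fe³⁺/Fe²⁺ couple has the higher reduction potential and acts as the cathode, so E°_cell = +0.77 − (+0.34) = 0.43 V.
Balancing electrons gives n = 2; the reaction quotient is Q = [Cu²⁺]·[Fe²⁺]^2/[Fe³⁺]^2 = 6.28 × 10^-7.
At 25 °C, E = E° − (0.0592/n) log Q = 0.43 − (0.0592/2)(-6.202) = 0.430 + 0.184 = 0.614 V.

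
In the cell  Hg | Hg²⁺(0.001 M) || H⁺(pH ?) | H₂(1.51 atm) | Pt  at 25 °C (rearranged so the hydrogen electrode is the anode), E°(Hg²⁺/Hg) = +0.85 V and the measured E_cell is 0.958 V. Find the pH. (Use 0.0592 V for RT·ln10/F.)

pH = 3.23

E°_cell = 0.85 V and n = 2.
log Q = n(E° − E)/0.0592 = 2×(0.85 − 0.958)/0.0592 = -3.649.
With Q = [H⁺]^2 / ([Hg²⁺]·P(H₂)), solving for [H⁺] gives log[H⁺] = -3.235, so pH = 3.23.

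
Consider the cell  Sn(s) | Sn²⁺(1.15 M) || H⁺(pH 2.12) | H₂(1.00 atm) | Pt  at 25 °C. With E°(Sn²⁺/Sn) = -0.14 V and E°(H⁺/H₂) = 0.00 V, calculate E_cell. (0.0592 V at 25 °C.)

The hydrogen couple is the cathode, so E°_cell = 0.14 V; n = 2.
[H⁺] = 10^(−2.12) = 0.0076 M, and Q = [Sn²⁺]·P(H₂) / [H⁺]^2 = 2 × 10^4.
E = E° − (0.0592/2) log Q = 0.14 − (0.0592/2)(4.301) = 0.013 V.

0.013 V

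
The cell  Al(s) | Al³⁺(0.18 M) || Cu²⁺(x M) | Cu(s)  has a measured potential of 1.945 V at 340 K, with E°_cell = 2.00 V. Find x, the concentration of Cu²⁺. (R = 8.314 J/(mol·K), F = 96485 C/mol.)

From the Nernst equation, ln Q = nF(E° − E)/RT = 6×96485×(2.00 − 1.945)/(8.314×340) = 11.264, so Q = 7.79 × 10^4.
With Q = [Al³⁺]^2/[Cu²⁺]^3 and the known concentrations, [Cu²⁺]^3 in the denominator gives [Cu²⁺] = 0.0075 M.

0.0075 M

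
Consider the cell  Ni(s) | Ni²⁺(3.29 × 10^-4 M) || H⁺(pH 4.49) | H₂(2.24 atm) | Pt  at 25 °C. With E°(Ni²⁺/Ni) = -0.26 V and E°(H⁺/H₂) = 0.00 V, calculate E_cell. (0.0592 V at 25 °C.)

0.087 V

The hydrogen couple is the cathode, so E°_cell = 0.26 V; n = 2.
[H⁺] = 10^(−4.49) = 3.2 × 10^-5 M, and Q = [Ni²⁺]·P(H₂) / [H⁺]^2 = 7.04 × 10^5.
E = E° − (0.0592/2) log Q = 0.26 − (0.0592/2)(5.847) = 0.087 V.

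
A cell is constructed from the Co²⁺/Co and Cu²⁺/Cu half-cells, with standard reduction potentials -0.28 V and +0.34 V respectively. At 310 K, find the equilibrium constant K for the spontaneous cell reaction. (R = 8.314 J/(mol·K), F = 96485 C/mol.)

E°_cell = +0.34 − (-0.28) = 0.62 V, with n = 2 electrons transferred.
At equilibrium E = 0, so the Nernst equation gives ln K = nFE°/RT = (2)(96485)(0.62)/((8.314)(310)) = 46.42.
K = e^46.42 = 1.4 × 10^20.

1.4 × 10^20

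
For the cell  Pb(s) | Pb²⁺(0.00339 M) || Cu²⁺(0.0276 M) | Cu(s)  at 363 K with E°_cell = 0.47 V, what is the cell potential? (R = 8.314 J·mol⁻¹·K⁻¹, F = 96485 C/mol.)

Balancing electrons gives n = 2; the reaction quotient is Q = [Pb²⁺]/[Cu²⁺] = 0.123.
E = E° − (RT/nF) ln Q = 0.47 − (8.314×363)/(2×96485) × (-2.097) = 0.470 + 0.033 = 0.503 V.

0.503 V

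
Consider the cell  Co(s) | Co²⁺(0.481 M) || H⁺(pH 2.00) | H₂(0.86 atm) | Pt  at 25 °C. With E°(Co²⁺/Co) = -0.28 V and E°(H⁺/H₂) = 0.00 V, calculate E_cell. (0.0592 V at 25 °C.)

0.17 V

The hydrogen couple is the cathode, so E°_cell = 0.28 V; n = 2.
[H⁺] = 10^(−2.00) = 0.010 M, and Q = [Co²⁺]·P(H₂) / [H⁺]^2 = 4140.
E = E° − (0.0592/2) log Q = 0.28 − (0.0592/2)(3.617) = 0.173 V.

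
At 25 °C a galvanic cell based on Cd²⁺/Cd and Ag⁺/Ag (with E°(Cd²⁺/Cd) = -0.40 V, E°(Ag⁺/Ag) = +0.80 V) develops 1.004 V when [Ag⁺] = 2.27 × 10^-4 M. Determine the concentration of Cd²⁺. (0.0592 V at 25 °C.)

From the Nernst equation, log Q = n(E° − E)/0.0592 = 2(1.20 − 1.004)/0.0592 = 6.622, so Q = 4.18 × 10^6.
With Q = [Cd²⁺]/[Ag⁺]^2 and the known concentrations, [Cd²⁺] in the numerator gives [Cd²⁺] = 0.22 M.

0.22 M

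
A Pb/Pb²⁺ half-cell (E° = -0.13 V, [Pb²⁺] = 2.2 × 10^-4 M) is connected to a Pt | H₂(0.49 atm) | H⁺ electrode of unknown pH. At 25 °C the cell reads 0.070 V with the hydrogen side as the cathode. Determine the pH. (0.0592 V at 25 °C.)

E°_cell = 0.13 V and n = 2.
log Q = n(E° − E)/0.0592 = 2×(0.13 − 0.070)/0.0592 = 2.027.
With Q = [Pb²⁺]·P(H₂) / [H⁺]^2, solving for [H⁺] gives log[H⁺] = -2.997, so pH = 3.00.

pH = 3.00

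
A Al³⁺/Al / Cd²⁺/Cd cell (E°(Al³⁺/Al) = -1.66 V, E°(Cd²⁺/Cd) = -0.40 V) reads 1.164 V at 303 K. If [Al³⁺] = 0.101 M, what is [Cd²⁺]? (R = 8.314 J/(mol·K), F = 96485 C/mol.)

1.4 × 10^-4 M

From the Nernst equation, ln Q = nF(E° − E)/RT = 6×96485×(1.26 − 1.164)/(8.314×303) = 22.061, so Q = 3.81 × 10^9.
With Q = [Al³⁺]^2/[Cd²⁺]^3 and the known concentrations, [Cd²⁺]^3 in the denominator gives [Cd²⁺] = 1.4 × 10^-4 M.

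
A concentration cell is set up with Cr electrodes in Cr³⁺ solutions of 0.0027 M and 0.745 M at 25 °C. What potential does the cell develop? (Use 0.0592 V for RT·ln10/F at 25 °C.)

0.048 V

Both half-cells are Cr³⁺/Cr, so E°_cell = 0. The concentrated side is the cathode; the cell reaction moves Cr³⁺ from high to low concentration with n = 3.
Q = [Cr³⁺]_dilute/[Cr³⁺]_conc = 0.0027/0.745 = 0.00362.
E = 0 − (0.0592/3) log Q = −(0.0592/3)(-2.441) = 0.0482 V.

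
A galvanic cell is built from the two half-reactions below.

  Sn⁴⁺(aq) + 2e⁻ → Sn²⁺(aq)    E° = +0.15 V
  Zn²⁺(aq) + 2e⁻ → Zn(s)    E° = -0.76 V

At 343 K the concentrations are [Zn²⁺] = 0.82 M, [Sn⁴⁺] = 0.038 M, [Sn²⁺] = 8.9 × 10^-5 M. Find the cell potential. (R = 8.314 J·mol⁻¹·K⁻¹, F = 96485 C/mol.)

The Sn⁴⁺/Sn²⁺ couple has the higher reduction potential and acts as the cathode, so E°_cell = +0.15 − (-0.76) = 0.91 V.
Balancing electrons gives n = 2; the reaction quotient is Q = [Zn²⁺]·[Sn²⁺]/[Sn⁴⁺] = 0.00192.
E = E° − (RT/nF) ln Q = 0.91 − (8.314×343)/(2×96485) × (-6.255) = 0.910 + 0.092 = 1.002 V.

1.00 V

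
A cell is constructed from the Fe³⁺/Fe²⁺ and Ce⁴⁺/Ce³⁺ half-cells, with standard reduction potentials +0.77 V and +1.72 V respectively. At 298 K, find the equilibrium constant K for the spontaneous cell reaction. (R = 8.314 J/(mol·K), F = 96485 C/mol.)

E°_cell = +1.72 − (+0.77) = 0.95 V, with n = 1 electron transferred.
At equilibrium E = 0, so the Nernst equation gives ln K = nFE°/RT = (1)(96485)(0.95)/((8.314)(298)) = 37.00.
K = e^37.00 = 1.2 × 10^16.

1.2 × 10^16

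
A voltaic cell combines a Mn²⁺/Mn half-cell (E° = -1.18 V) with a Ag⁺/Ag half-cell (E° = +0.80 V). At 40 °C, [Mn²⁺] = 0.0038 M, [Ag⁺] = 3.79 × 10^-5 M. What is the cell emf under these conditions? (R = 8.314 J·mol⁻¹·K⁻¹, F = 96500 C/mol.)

1.78 V

The Ag⁺/Ag couple has the higher reduction potential and acts as the cathode, so E°_cell = +0.80 − (-1.18) = 1.98 V.
Balancing electrons gives n = 2; the reaction quotient is Q = [Mn²⁺]/[Ag⁺]^2 = 2.65 × 10^6.
E = E° − (RT/nF) ln Q = 1.98 − (8.314×313)/(2×96500) × (14.788) = 1.980 − 0.199 = 1.781 V.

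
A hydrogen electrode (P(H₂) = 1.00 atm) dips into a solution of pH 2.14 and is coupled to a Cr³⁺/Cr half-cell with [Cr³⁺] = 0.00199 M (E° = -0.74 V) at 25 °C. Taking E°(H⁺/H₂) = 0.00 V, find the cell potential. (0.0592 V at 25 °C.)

0.67 V

The hydrogen couple is the cathode, so E°_cell = 0.74 V; n = 6.
[H⁺] = 10^(−2.14) = 0.0072 M, and Q = [Cr³⁺]^2·P(H₂)^3 / [H⁺]^6 = 2.74 × 10^7.
E = E° − (0.0592/6) log Q = 0.74 − (0.0592/6)(7.438) = 0.667 V.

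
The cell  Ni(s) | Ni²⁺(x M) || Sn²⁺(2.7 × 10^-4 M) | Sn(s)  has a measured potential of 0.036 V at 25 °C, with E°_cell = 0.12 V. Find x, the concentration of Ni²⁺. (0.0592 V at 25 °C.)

From the Nernst equation, log Q = n(E° − E)/0.0592 = 2(0.12 − 0.036)/0.0592 = 2.838, so Q = 688.
With Q = [Ni²⁺]/[Sn²⁺] and the known concentrations, [Ni²⁺] in the numerator gives [Ni²⁺] = 0.19 M.

0.19 M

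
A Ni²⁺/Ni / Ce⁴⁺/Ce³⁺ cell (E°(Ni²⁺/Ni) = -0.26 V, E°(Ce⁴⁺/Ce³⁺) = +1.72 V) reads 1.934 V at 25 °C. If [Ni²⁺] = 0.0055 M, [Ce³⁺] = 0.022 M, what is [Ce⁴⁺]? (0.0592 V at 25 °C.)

From the Nernst equation, log Q = n(E° − E)/0.0592 = 2(1.98 − 1.934)/0.0592 = 1.554, so Q = 35.8.
With Q = [Ni²⁺]·[Ce³⁺]^2/[Ce⁴⁺]^2 and the known concentrations, [Ce⁴⁺]^2 in the denominator gives [Ce⁴⁺] = 2.7 × 10^-4 M.

2.7 × 10^-4 M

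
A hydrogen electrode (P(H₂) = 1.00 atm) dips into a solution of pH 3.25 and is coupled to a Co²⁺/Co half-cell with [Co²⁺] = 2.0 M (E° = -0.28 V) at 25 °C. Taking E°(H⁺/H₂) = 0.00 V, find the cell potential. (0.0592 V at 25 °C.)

0.079 V

The hydrogen couple is the cathode, so E°_cell = 0.28 V; n = 2.
[H⁺] = 10^(−3.25) = 5.6 × 10^-4 M, and Q = [Co²⁺]·P(H₂) / [H⁺]^2 = 6.32 × 10^6.
E = E° − (0.0592/2) log Q = 0.28 − (0.0592/2)(6.801) = 0.079 V.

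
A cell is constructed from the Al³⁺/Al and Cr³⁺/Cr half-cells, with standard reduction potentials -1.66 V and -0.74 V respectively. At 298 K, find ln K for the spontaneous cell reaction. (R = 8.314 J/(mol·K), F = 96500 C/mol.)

ln K = 107.5

E°_cell = -0.74 − (-1.66) = 0.92 V, with n = 3 electrons transferred.
At equilibrium E = 0, so the Nernst equation gives ln K = nFE°/RT = (3)(96500)(0.92)/((8.314)(298)) = 107.50.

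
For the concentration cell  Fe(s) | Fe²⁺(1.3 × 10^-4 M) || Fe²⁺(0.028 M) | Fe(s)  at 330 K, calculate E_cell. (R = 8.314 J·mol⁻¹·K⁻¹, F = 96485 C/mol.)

0.076 V

Both half-cells are Fe²⁺/Fe, so E°_cell = 0. The concentrated side is the cathode; the cell reaction moves Fe²⁺ from high to low concentration with n = 2.
Q = [Fe²⁺]_dilute/[Fe²⁺]_conc = 1.3 × 10^-4/0.028 = 0.00464.
E = 0 − (RT/nF) ln Q = −((8.314×330)/(2×96485))(-5.372) = 0.0764 V.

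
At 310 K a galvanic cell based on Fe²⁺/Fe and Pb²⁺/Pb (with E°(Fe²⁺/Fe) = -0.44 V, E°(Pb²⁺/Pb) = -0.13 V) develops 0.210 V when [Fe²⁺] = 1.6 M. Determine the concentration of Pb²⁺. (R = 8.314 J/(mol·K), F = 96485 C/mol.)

From the Nernst equation, ln Q = nF(E° − E)/RT = 2×96485×(0.31 − 0.210)/(8.314×310) = 7.487, so Q = 1790.
With Q = [Fe²⁺]/[Pb²⁺] and the known concentrations, [Pb²⁺] in the denominator gives [Pb²⁺] = 9 × 10^-4 M.

9 × 10^-4 M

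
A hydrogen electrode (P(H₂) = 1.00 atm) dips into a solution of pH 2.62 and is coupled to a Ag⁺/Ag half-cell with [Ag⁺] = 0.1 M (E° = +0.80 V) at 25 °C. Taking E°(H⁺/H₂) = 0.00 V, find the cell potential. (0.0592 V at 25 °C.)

0.90 V

The Ag⁺/Ag couple is the cathode, so E°_cell = 0.80 V; n = 2.
[H⁺] = 10^(−2.62) = 0.0024 M, and Q = [H⁺]^2 / ([Ag⁺]^2·P(H₂)) = 5.75 × 10^-4.
E = E° − (0.0592/2) log Q = 0.80 − (0.0592/2)(-3.240) = 0.896 V.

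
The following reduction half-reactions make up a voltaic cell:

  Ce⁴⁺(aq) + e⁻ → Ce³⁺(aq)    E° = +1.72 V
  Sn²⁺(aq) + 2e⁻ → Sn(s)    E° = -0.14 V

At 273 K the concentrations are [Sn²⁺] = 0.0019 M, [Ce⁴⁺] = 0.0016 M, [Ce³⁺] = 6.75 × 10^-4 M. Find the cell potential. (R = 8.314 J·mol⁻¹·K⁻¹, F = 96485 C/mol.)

The Ce⁴⁺/Ce³⁺ couple has the higher reduction potential and acts as the cathode, so E°_cell = +1.72 − (-0.14) = 1.86 V.
Balancing electrons gives n = 2; the reaction quotient is Q = [Sn²⁺]·[Ce³⁺]^2/[Ce⁴⁺]^2 = 3.38 × 10^-4.
E = E° − (RT/nF) ln Q = 1.86 − (8.314×273)/(2×96485) × (-7.992) = 1.860 + 0.094 = 1.954 V.

1.95 V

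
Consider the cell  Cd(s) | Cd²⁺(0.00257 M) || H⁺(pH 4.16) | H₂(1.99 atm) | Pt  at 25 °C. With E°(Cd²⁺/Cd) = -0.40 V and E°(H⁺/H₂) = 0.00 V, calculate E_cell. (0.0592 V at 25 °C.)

0.22 V

The hydrogen couple is the cathode, so E°_cell = 0.40 V; n = 2.
[H⁺] = 10^(−4.16) = 6.9 × 10^-5 M, and Q = [Cd²⁺]·P(H₂) / [H⁺]^2 = 1.07 × 10^6.
E = E° − (0.0592/2) log Q = 0.40 − (0.0592/2)(6.029) = 0.222 V.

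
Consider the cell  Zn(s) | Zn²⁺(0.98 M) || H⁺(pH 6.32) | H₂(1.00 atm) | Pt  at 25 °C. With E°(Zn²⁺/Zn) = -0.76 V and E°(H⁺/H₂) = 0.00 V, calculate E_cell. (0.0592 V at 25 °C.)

The hydrogen couple is the cathode, so E°_cell = 0.76 V; n = 2.
[H⁺] = 10^(−6.32) = 4.8 × 10^-7 M, and Q = [Zn²⁺]·P(H₂) / [H⁺]^2 = 4.28 × 10^12.
E = E° − (0.0592/2) log Q = 0.76 − (0.0592/2)(12.631) = 0.386 V.

0.39 V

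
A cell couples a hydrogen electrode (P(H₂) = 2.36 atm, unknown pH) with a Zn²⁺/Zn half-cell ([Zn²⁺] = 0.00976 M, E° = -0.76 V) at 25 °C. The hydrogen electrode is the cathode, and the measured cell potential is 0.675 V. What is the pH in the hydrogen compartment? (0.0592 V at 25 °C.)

pH = 2.25

E°_cell = 0.76 V and n = 2.
log Q = n(E° − E)/0.0592 = 2×(0.76 − 0.675)/0.0592 = 2.872.
With Q = [Zn²⁺]·P(H₂) / [H⁺]^2, solving for [H⁺] gives log[H⁺] = -2.255, so pH = 2.25.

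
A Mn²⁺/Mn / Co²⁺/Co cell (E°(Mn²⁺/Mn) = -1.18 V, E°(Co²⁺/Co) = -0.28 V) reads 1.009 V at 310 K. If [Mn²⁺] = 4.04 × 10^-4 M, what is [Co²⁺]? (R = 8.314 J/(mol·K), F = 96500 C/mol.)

From the Nernst equation, ln Q = nF(E° − E)/RT = 2×96500×(0.90 − 1.009)/(8.314×310) = -8.162, so Q = 2.85 × 10^-4.
With Q = [Mn²⁺]/[Co²⁺] and the known concentrations, [Co²⁺] in the denominator gives [Co²⁺] = 1.4 M.

1.4 M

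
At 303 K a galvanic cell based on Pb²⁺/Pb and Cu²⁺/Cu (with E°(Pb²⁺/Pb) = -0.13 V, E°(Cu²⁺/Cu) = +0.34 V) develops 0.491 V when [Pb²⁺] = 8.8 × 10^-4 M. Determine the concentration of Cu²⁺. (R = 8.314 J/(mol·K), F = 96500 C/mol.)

From the Nernst equation, ln Q = nF(E° − E)/RT = 2×96500×(0.47 − 0.491)/(8.314×303) = -1.609, so Q = 0.200.
With Q = [Pb²⁺]/[Cu²⁺] and the known concentrations, [Cu²⁺] in the denominator gives [Cu²⁺] = 0.0044 M.

0.0044 M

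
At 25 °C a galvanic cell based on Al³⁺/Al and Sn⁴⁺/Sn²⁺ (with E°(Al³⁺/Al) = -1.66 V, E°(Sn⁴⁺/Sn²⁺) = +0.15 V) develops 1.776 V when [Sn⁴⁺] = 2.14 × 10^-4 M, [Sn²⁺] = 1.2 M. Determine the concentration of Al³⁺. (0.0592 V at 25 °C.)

1.3 × 10^-4 M

From the Nernst equation, log Q = n(E° − E)/0.0592 = 6(1.81 − 1.776)/0.0592 = 3.446, so Q = 2790.
With Q = [Al³⁺]^2·[Sn²⁺]^3/[Sn⁴⁺]^3 and the known concentrations, [Al³⁺]^2 in the numerator gives [Al³⁺] = 1.3 × 10^-4 M.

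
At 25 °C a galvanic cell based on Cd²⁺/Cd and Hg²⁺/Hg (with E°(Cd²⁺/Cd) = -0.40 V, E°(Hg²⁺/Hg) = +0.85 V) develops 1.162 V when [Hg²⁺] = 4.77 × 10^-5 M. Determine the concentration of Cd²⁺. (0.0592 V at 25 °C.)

From the Nernst equation, log Q = n(E° − E)/0.0592 = 2(1.25 − 1.162)/0.0592 = 2.973, so Q = 940.
With Q = [Cd²⁺]/[Hg²⁺] and the known concentrations, [Cd²⁺] in the numerator gives [Cd²⁺] = 0.045 M.

0.045 M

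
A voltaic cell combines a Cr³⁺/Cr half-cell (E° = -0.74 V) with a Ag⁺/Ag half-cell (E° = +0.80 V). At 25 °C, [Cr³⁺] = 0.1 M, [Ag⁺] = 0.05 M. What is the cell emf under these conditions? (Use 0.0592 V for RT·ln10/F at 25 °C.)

1.48 V

The Ag⁺/Ag couple has the higher reduction potential and acts as the cathode, so E°_cell = +0.80 − (-0.74) = 1.54 V.
Balancing electrons gives n = 3; the reaction quotient is Q = [Cr³⁺]/[Ag⁺]^3 = 800.
At 25 °C, E = E° − (0.0592/n) log Q = 1.54 − (0.0592/3)(2.903) = 1.540 − 0.057 = 1.483 V.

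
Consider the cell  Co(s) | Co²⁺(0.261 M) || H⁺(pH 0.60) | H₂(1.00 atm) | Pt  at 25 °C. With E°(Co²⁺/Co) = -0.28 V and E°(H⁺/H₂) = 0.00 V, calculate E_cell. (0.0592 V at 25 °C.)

0.26 V

The hydrogen couple is the cathode, so E°_cell = 0.28 V; n = 2.
[H⁺] = 10^(−0.60) = 0.25 M, and Q = [Co²⁺]·P(H₂) / [H⁺]^2 = 4.14.
E = E° − (0.0592/2) log Q = 0.28 − (0.0592/2)(0.617) = 0.262 V.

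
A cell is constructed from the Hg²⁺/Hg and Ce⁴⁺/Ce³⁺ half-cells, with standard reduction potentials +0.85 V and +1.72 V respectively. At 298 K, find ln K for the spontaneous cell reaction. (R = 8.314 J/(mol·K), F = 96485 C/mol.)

ln K = 67.8

E°_cell = +1.72 − (+0.85) = 0.87 V, with n = 2 electrons transferred.
At equilibrium E = 0, so the Nernst equation gives ln K = nFE°/RT = (2)(96485)(0.87)/((8.314)(298)) = 67.76.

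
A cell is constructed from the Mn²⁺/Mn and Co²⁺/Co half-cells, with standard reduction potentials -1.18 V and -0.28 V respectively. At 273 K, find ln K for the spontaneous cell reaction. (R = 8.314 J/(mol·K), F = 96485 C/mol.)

ln K = 76.5

E°_cell = -0.28 − (-1.18) = 0.90 V, with n = 2 electrons transferred.
At equilibrium E = 0, so the Nernst equation gives ln K = nFE°/RT = (2)(96485)(0.90)/((8.314)(273)) = 76.52.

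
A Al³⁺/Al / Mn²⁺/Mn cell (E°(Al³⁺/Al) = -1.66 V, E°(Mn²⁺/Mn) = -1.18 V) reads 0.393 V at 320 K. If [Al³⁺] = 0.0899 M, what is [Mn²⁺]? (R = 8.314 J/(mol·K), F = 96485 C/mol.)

From the Nernst equation, ln Q = nF(E° − E)/RT = 6×96485×(0.48 − 0.393)/(8.314×320) = 18.931, so Q = 1.67 × 10^8.
With Q = [Al³⁺]^2/[Mn²⁺]^3 and the known concentrations, [Mn²⁺]^3 in the denominator gives [Mn²⁺] = 3.6 × 10^-4 M.

3.6 × 10^-4 M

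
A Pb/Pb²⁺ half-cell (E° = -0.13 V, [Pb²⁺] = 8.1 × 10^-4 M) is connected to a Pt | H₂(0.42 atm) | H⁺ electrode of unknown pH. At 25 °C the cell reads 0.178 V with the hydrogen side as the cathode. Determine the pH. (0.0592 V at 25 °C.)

E°_cell = 0.13 V and n = 2.
log Q = n(E° − E)/0.0592 = 2×(0.13 − 0.178)/0.0592 = -1.622.
With Q = [Pb²⁺]·P(H₂) / [H⁺]^2, solving for [H⁺] gives log[H⁺] = -0.923, so pH = 0.92.

pH = 0.92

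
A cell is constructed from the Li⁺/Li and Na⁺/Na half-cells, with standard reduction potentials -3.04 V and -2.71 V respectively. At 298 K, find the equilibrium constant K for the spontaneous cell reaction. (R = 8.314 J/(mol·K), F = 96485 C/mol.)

3.8 × 10^5

E°_cell = -2.71 − (-3.04) = 0.33 V, with n = 1 electron transferred.
At equilibrium E = 0, so the Nernst equation gives ln K = nFE°/RT = (1)(96485)(0.33)/((8.314)(298)) = 12.85.
K = e^12.85 = 3.8 × 10^5.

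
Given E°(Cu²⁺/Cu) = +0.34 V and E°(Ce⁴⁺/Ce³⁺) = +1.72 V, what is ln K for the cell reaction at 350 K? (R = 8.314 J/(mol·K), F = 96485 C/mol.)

ln K = 91.5

E°_cell = +1.72 − (+0.34) = 1.38 V, with n = 2 electrons transferred.
At equilibrium E = 0, so the Nernst equation gives ln K = nFE°/RT = (2)(96485)(1.38)/((8.314)(350)) = 91.51.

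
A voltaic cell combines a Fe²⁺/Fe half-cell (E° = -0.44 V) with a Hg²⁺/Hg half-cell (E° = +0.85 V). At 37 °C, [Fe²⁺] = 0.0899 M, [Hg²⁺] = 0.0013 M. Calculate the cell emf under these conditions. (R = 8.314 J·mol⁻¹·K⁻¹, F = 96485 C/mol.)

The Hg²⁺/Hg couple has the higher reduction potential and acts as the cathode, so E°_cell = +0.85 − (-0.44) = 1.29 V.
Balancing electrons gives n = 2; the reaction quotient is Q = [Fe²⁺]/[Hg²⁺] = 69.2.
E = E° − (RT/nF) ln Q = 1.29 − (8.314×310)/(2×96485) × (4.236) = 1.290 − 0.057 = 1.233 V.

1.23 V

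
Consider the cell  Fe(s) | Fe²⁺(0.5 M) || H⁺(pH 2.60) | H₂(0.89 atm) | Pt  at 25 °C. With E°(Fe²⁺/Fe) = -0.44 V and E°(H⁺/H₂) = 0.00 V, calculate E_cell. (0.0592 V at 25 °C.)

The hydrogen couple is the cathode, so E°_cell = 0.44 V; n = 2.
[H⁺] = 10^(−2.60) = 0.0025 M, and Q = [Fe²⁺]·P(H₂) / [H⁺]^2 = 7.05 × 10^4.
E = E° − (0.0592/2) log Q = 0.44 − (0.0592/2)(4.848) = 0.296 V.

0.30 V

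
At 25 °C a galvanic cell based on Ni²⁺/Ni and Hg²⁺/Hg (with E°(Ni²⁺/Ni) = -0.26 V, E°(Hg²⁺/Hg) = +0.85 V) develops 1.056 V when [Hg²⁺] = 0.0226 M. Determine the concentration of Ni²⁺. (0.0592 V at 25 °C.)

From the Nernst equation, log Q = n(E° − E)/0.0592 = 2(1.11 − 1.056)/0.0592 = 1.824, so Q = 66.7.
With Q = [Ni²⁺]/[Hg²⁺] and the known concentrations, [Ni²⁺] in the numerator gives [Ni²⁺] = 1.5 M.

1.5 M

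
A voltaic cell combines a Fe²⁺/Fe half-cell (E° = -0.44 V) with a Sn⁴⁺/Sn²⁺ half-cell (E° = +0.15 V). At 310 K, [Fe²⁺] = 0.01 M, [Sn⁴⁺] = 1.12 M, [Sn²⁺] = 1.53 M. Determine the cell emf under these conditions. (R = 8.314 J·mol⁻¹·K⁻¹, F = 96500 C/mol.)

0.647 V

The Sn⁴⁺/Sn²⁺ couple has the higher reduction potential and acts as the cathode, so E°_cell = +0.15 − (-0.44) = 0.59 V.
Balancing electrons gives n = 2; the reaction quotient is Q = [Fe²⁺]·[Sn²⁺]/[Sn⁴⁺] = 0.0137.
E = E° − (RT/nF) ln Q = 0.59 − (8.314×310)/(2×96500) × (-4.293) = 0.590 + 0.057 = 0.647 V.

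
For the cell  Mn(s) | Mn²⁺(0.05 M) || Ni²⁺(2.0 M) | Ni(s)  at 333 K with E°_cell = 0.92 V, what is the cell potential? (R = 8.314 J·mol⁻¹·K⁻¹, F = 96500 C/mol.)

0.973 V

Balancing electrons gives n = 2; the reaction quotient is Q = [Mn²⁺]/[Ni²⁺] = 0.0250.
E = E° − (RT/nF) ln Q = 0.92 − (8.314×333)/(2×96500) × (-3.689) = 0.920 + 0.053 = 0.973 V.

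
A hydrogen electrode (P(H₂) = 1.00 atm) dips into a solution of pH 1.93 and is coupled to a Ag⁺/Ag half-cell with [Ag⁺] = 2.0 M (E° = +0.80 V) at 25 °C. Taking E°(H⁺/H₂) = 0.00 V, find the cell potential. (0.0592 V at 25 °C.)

0.93 V

The Ag⁺/Ag couple is the cathode, so E°_cell = 0.80 V; n = 2.
[H⁺] = 10^(−1.93) = 0.012 M, and Q = [H⁺]^2 / ([Ag⁺]^2·P(H₂)) = 3.45 × 10^-5.
E = E° − (0.0592/2) log Q = 0.80 − (0.0592/2)(-4.462) = 0.932 V.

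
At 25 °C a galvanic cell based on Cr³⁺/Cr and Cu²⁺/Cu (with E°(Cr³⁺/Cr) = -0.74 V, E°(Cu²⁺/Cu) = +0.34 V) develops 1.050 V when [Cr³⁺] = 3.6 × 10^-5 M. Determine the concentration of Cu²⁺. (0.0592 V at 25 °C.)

1.1 × 10^-4 M

From the Nernst equation, log Q = n(E° − E)/0.0592 = 6(1.08 − 1.050)/0.0592 = 3.041, so Q = 1100.
With Q = [Cr³⁺]^2/[Cu²⁺]^3 and the known concentrations, [Cu²⁺]^3 in the denominator gives [Cu²⁺] = 1.1 × 10^-4 M.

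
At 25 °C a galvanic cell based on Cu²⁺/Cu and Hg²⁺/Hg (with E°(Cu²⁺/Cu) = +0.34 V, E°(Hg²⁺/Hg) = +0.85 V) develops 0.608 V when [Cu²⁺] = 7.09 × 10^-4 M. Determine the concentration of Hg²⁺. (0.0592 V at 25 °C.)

1.5 M

From the Nernst equation, log Q = n(E° − E)/0.0592 = 2(0.51 − 0.608)/0.0592 = -3.311, so Q = 4.89 × 10^-4.
With Q = [Cu²⁺]/[Hg²⁺] and the known concentrations, [Hg²⁺] in the denominator gives [Hg²⁺] = 1.5 M.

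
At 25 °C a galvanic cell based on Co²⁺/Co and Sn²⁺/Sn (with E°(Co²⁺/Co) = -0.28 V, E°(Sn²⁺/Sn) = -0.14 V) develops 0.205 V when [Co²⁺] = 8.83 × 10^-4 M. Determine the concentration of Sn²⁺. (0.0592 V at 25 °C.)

From the Nernst equation, log Q = n(E° − E)/0.0592 = 2(0.14 − 0.205)/0.0592 = -2.196, so Q = 0.00637.
With Q = [Co²⁺]/[Sn²⁺] and the known concentrations, [Sn²⁺] in the denominator gives [Sn²⁺] = 0.14 M.

0.14 M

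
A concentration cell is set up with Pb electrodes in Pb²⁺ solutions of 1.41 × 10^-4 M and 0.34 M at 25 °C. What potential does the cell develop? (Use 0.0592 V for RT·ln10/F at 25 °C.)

Both half-cells are Pb²⁺/Pb, so E°_cell = 0. The concentrated side is the cathode; the cell reaction moves Pb²⁺ from high to low concentration with n = 2.
Q = [Pb²⁺]_dilute/[Pb²⁺]_conc = 1.41 × 10^-4/0.34 = 4.15 × 10^-4.
E = 0 − (0.0592/2) log Q = −(0.0592/2)(-3.382) = 0.1001 V.

0.10 V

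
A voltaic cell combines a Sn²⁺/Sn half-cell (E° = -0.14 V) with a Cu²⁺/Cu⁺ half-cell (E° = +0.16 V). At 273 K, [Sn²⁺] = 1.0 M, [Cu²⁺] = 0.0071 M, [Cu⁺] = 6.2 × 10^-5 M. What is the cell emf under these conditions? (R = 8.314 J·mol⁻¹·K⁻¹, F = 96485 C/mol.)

0.412 V

The Cu²⁺/Cu⁺ couple has the higher reduction potential and acts as the cathode, so E°_cell = +0.16 − (-0.14) = 0.30 V.
Balancing electrons gives n = 2; the reaction quotient is Q = [Sn²⁺]·[Cu⁺]^2/[Cu²⁺]^2 = 7.63 × 10^-5.
E = E° − (RT/nF) ln Q = 0.30 − (8.314×273)/(2×96485) × (-9.481) = 0.300 + 0.112 = 0.412 V.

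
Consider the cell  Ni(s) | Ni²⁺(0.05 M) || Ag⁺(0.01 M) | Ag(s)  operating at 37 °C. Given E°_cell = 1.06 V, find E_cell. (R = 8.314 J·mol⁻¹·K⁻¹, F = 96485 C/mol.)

0.977 V

Balancing electrons gives n = 2; the reaction quotient is Q = [Ni²⁺]/[Ag⁺]^2 = 500.
E = E° − (RT/nF) ln Q = 1.06 − (8.314×310)/(2×96485) × (6.215) = 1.060 − 0.083 = 0.977 V.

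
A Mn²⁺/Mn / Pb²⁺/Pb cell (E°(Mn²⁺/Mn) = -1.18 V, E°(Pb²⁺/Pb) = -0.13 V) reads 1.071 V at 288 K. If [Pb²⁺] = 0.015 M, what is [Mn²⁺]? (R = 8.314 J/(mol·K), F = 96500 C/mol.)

From the Nernst equation, ln Q = nF(E° − E)/RT = 2×96500×(1.05 − 1.071)/(8.314×288) = -1.693, so Q = 0.184.
With Q = [Mn²⁺]/[Pb²⁺] and the known concentrations, [Mn²⁺] in the numerator gives [Mn²⁺] = 0.0028 M.

0.0028 M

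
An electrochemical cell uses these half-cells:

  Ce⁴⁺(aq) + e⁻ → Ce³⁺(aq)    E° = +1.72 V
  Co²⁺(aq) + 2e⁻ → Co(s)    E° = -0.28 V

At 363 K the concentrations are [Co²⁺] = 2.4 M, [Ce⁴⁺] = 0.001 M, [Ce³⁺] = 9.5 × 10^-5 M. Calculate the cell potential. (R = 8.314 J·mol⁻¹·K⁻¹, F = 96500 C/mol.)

The Ce⁴⁺/Ce³⁺ couple has the higher reduction potential and acts as the cathode, so E°_cell = +1.72 − (-0.28) = 2.00 V.
Balancing electrons gives n = 2; the reaction quotient is Q = [Co²⁺]·[Ce³⁺]^2/[Ce⁴⁺]^2 = 0.0217.
E = E° − (RT/nF) ln Q = 2.00 − (8.314×363)/(2×96500) × (-3.832) = 2.000 + 0.060 = 2.060 V.

2.06 V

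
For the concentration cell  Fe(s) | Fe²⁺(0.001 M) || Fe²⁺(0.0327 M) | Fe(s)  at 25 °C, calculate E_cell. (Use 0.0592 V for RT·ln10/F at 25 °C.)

Both half-cells are Fe²⁺/Fe, so E°_cell = 0. The concentrated side is the cathode; the cell reaction moves Fe²⁺ from high to low concentration with n = 2.
Q = [Fe²⁺]_dilute/[Fe²⁺]_conc = 0.001/0.0327 = 0.0306.
E = 0 − (0.0592/2) log Q = −(0.0592/2)(-1.515) = 0.0448 V.

0.045 V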